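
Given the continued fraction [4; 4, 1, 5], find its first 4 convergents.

Using the convergent recurrence p_i = a_i*p_{i-1} + p_{i-2}, q_i = a_i*q_{i-1} + q_{i-2} with p_{-2}=0, p_{-1}=1, q_{-2}=1, q_{-1}=0:
  i=0: a_0=4, p_0 = 4*1 + 0 = 4, q_0 = 4*0 + 1 = 1.
  i=1: a_1=4, p_1 = 4*4 + 1 = 17, q_1 = 4*1 + 0 = 4.
  i=2: a_2=1, p_2 = 1*17 + 4 = 21, q_2 = 1*4 + 1 = 5.
  i=3: a_3=5, p_3 = 5*21 + 17 = 122, q_3 = 5*5 + 4 = 29.

4/1, 17/4, 21/5, 122/29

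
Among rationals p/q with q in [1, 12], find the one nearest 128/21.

Expand x = 128/21 as a continued fraction with the Euclidean algorithm:
  128 = 6*21 + 2, so a_0 = 6.
  21 = 10*2 + 1, so a_1 = 10.
  2 = 2*1 + 0, so a_2 = 2.
so x = [6; 10, 2].
Convergents (p_i = a_i*p_{i-1} + p_{i-2}, q_i = a_i*q_{i-1} + q_{i-2} with p_{-2}=0, p_{-1}=1, q_{-2}=1, q_{-1}=0), until the denominator exceeds 12:
  i=0: a_0=6, p_0 = 6*1 + 0 = 6, q_0 = 6*0 + 1 = 1.
  i=1: a_1=10, p_1 = 10*6 + 1 = 61, q_1 = 10*1 + 0 = 10.
  i=2: a_2=2, p_2 = 2*61 + 6 = 128, q_2 = 2*10 + 1 = 21.
q_2 = 21 > 12, so the last convergent with denominator <= 12 is p_1/q_1 = 61/10.
The closest fraction with denominator <= 12 is either p_1/q_1 or the intermediate fraction (k*p_1 + p_0)/(k*q_1 + q_0) with the largest k >= 1 whose denominator stays <= 12; these approach x as k grows, and every other convergent or intermediate fraction in range is farther away.
Largest k: floor((12 - q_0)/q_1) = floor((12 - 1)/10) = 1.
That gives (1*61 + 6)/(1*10 + 1) = 67/11.
Compare the errors: |x - 61/10| = |128*10 - 61*21|/(21*10) = 1/210, and |x - 67/11| = |128*11 - 67*21|/(21*11) = 1/231.
Cross-multiplying, 1*210 = 210 < 231 = 1*231, so 1/231 is smaller: the intermediate fraction 67/11 is closer to x than 61/10.

67/11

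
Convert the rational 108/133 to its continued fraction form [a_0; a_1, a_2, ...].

Run the Euclidean algorithm on 108 and 133; the successive quotients are the partial quotients a_0, a_1, ... (each step inverts the fractional part left over by the previous one):
  108 = 0*133 + 108, so a_0 = 0.
  133 = 1*108 + 25, so a_1 = 1.
  108 = 4*25 + 8, so a_2 = 4.
  25 = 3*8 + 1, so a_3 = 3.
  8 = 8*1 + 0, so a_4 = 8.
The remainder reaches 0 after 5 divisions, so the expansion has 5 partial quotients, read off in order.

[0; 1, 4, 3, 8]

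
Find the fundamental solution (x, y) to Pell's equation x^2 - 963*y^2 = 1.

First expand sqrt(963) as a continued fraction. With x_i = (sqrt(963) + m_i)/d_i and (m_0, d_0) = (0, 1): a_0 = floor(sqrt(963)) = 31, since 31^2 = 961 <= 963 < 1024 = 32^2.
Iterate m_{i+1} = d_i*a_i - m_i, d_{i+1} = (963 - m_{i+1}^2)/d_i, a_{i+1} = floor((a_0 + m_{i+1})/d_{i+1}):
  m_1 = 1*31 - 0 = 31, d_1 = (963 - 31^2)/1 = 2/1 = 2, a_1 = floor((31 + 31)/2) = 31.
  m_2 = 2*31 - 31 = 31, d_2 = (963 - 31^2)/2 = 2/2 = 1, a_2 = floor((31 + 31)/1) = 62.
  m_3 = 1*62 - 31 = 31, d_3 = (963 - 31^2)/1 = 2/1 = 2: (m_3, d_3) = (m_1, d_1) = (31, 2), so from here the quotients repeat a_1, a_2; the period length is 2.
So sqrt(963) = [31; (31, 62)] with period length k = 2.
k is even, so the fundamental solution of x^2 - 963y^2 = 1 is (p_{k-1}, q_{k-1}) = (p_1, q_1); compute convergents through index 1.
Convergents (p_i = a_i*p_{i-1} + p_{i-2}, q_i = a_i*q_{i-1} + q_{i-2} with p_{-2}=0, p_{-1}=1, q_{-2}=1, q_{-1}=0):
  i=0: a_0=31, p_0 = 31*1 + 0 = 31, q_0 = 31*0 + 1 = 1.
  i=1: a_1=31, p_1 = 31*31 + 1 = 962, q_1 = 31*1 + 0 = 31.
Check: 962^2 - 963*31^2 = 925444 - 925443 = 1, so (x, y) = (962, 31) solves the equation, and by the theorem it is the least positive solution.

(x, y) = (962, 31)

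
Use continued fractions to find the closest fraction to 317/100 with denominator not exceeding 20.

19/6

Expand x = 317/100 as a continued fraction with the Euclidean algorithm:
  317 = 3*100 + 17, so a_0 = 3.
  100 = 5*17 + 15, so a_1 = 5.
  17 = 1*15 + 2, so a_2 = 1.
  15 = 7*2 + 1, so a_3 = 7.
  2 = 2*1 + 0, so a_4 = 2.
so x = [3; 5, 1, 7, 2].
Convergents (p_i = a_i*p_{i-1} + p_{i-2}, q_i = a_i*q_{i-1} + q_{i-2} with p_{-2}=0, p_{-1}=1, q_{-2}=1, q_{-1}=0), until the denominator exceeds 20:
  i=0: a_0=3, p_0 = 3*1 + 0 = 3, q_0 = 3*0 + 1 = 1.
  i=1: a_1=5, p_1 = 5*3 + 1 = 16, q_1 = 5*1 + 0 = 5.
  i=2: a_2=1, p_2 = 1*16 + 3 = 19, q_2 = 1*5 + 1 = 6.
  i=3: a_3=7, p_3 = 7*19 + 16 = 149, q_3 = 7*6 + 5 = 47.
q_3 = 47 > 20, so the last convergent with denominator <= 20 is p_2/q_2 = 19/6.
The closest fraction with denominator <= 20 is either p_2/q_2 or the intermediate fraction (k*p_2 + p_1)/(k*q_2 + q_1) with the largest k >= 1 whose denominator stays <= 20; these approach x as k grows, and every other convergent or intermediate fraction in range is farther away.
Largest k: floor((20 - q_1)/q_2) = floor((20 - 5)/6) = 2.
That gives (2*19 + 16)/(2*6 + 5) = 54/17.
Compare the errors: |x - 19/6| = |317*6 - 19*100|/(100*6) = 2/600, and |x - 54/17| = |317*17 - 54*100|/(100*17) = 11/1700.
Cross-multiplying, 2*1700 = 3400 < 6600 = 11*600, so 2/600 is smaller: the convergent 19/6 is closer to x than 54/17.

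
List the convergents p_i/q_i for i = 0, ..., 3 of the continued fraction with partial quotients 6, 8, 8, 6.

Using the convergent recurrence p_i = a_i*p_{i-1} + p_{i-2}, q_i = a_i*q_{i-1} + q_{i-2} with p_{-2}=0, p_{-1}=1, q_{-2}=1, q_{-1}=0:
  i=0: a_0=6, p_0 = 6*1 + 0 = 6, q_0 = 6*0 + 1 = 1.
  i=1: a_1=8, p_1 = 8*6 + 1 = 49, q_1 = 8*1 + 0 = 8.
  i=2: a_2=8, p_2 = 8*49 + 6 = 398, q_2 = 8*8 + 1 = 65.
  i=3: a_3=6, p_3 = 6*398 + 49 = 2437, q_3 = 6*65 + 8 = 398.

6/1, 49/8, 398/65, 2437/398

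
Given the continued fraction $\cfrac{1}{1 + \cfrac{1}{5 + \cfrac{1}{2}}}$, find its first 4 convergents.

0/1, 1/1, 5/6, 11/13

Using the convergent recurrence p_i = a_i*p_{i-1} + p_{i-2}, q_i = a_i*q_{i-1} + q_{i-2} with p_{-2}=0, p_{-1}=1, q_{-2}=1, q_{-1}=0:
  i=0: a_0=0, p_0 = 0*1 + 0 = 0, q_0 = 0*0 + 1 = 1.
  i=1: a_1=1, p_1 = 1*0 + 1 = 1, q_1 = 1*1 + 0 = 1.
  i=2: a_2=5, p_2 = 5*1 + 0 = 5, q_2 = 5*1 + 1 = 6.
  i=3: a_3=2, p_3 = 2*5 + 1 = 11, q_3 = 2*6 + 1 = 13.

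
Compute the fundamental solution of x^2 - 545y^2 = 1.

First expand sqrt(545) as a continued fraction. With x_i = (sqrt(545) + m_i)/d_i and (m_0, d_0) = (0, 1): a_0 = floor(sqrt(545)) = 23, since 23^2 = 529 <= 545 < 576 = 24^2.
Iterate m_{i+1} = d_i*a_i - m_i, d_{i+1} = (545 - m_{i+1}^2)/d_i, a_{i+1} = floor((a_0 + m_{i+1})/d_{i+1}):
  m_1 = 1*23 - 0 = 23, d_1 = (545 - 23^2)/1 = 16/1 = 16, a_1 = floor((23 + 23)/16) = 2.
  m_2 = 16*2 - 23 = 9, d_2 = (545 - 9^2)/16 = 464/16 = 29, a_2 = floor((23 + 9)/29) = 1.
  m_3 = 29*1 - 9 = 20, d_3 = (545 - 20^2)/29 = 145/29 = 5, a_3 = floor((23 + 20)/5) = 8.
  m_4 = 5*8 - 20 = 20, d_4 = (545 - 20^2)/5 = 145/5 = 29, a_4 = floor((23 + 20)/29) = 1.
  m_5 = 29*1 - 20 = 9, d_5 = (545 - 9^2)/29 = 464/29 = 16, a_5 = floor((23 + 9)/16) = 2.
  m_6 = 16*2 - 9 = 23, d_6 = (545 - 23^2)/16 = 16/16 = 1, a_6 = floor((23 + 23)/1) = 46.
  m_7 = 1*46 - 23 = 23, d_7 = (545 - 23^2)/1 = 16/1 = 16: (m_7, d_7) = (m_1, d_1) = (23, 16), so from here the quotients repeat a_1, ..., a_6; the period length is 6.
So sqrt(545) = [23; (2, 1, 8, 1, 2, 46)] with period length k = 6.
k is even, so the fundamental solution of x^2 - 545y^2 = 1 is (p_{k-1}, q_{k-1}) = (p_5, q_5); compute convergents through index 5.
Convergents (p_i = a_i*p_{i-1} + p_{i-2}, q_i = a_i*q_{i-1} + q_{i-2} with p_{-2}=0, p_{-1}=1, q_{-2}=1, q_{-1}=0):
  i=0: a_0=23, p_0 = 23*1 + 0 = 23, q_0 = 23*0 + 1 = 1.
  i=1: a_1=2, p_1 = 2*23 + 1 = 47, q_1 = 2*1 + 0 = 2.
  i=2: a_2=1, p_2 = 1*47 + 23 = 70, q_2 = 1*2 + 1 = 3.
  i=3: a_3=8, p_3 = 8*70 + 47 = 607, q_3 = 8*3 + 2 = 26.
  i=4: a_4=1, p_4 = 1*607 + 70 = 677, q_4 = 1*26 + 3 = 29.
  i=5: a_5=2, p_5 = 2*677 + 607 = 1961, q_5 = 2*29 + 26 = 84.
Check: 1961^2 - 545*84^2 = 3845521 - 3845520 = 1, so (x, y) = (1961, 84) solves the equation, and by the theorem it is the least positive solution.

(x, y) = (1961, 84)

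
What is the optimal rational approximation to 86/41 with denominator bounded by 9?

19/9

Expand x = 86/41 as a continued fraction with the Euclidean algorithm:
  86 = 2*41 + 4, so a_0 = 2.
  41 = 10*4 + 1, so a_1 = 10.
  4 = 4*1 + 0, so a_2 = 4.
so x = [2; 10, 4].
Convergents (p_i = a_i*p_{i-1} + p_{i-2}, q_i = a_i*q_{i-1} + q_{i-2} with p_{-2}=0, p_{-1}=1, q_{-2}=1, q_{-1}=0), until the denominator exceeds 9:
  i=0: a_0=2, p_0 = 2*1 + 0 = 2, q_0 = 2*0 + 1 = 1.
  i=1: a_1=10, p_1 = 10*2 + 1 = 21, q_1 = 10*1 + 0 = 10.
q_1 = 10 > 9, so the last convergent with denominator <= 9 is p_0/q_0 = 2/1.
The closest fraction with denominator <= 9 is either p_0/q_0 or the intermediate fraction (k*p_0 + p_{-1})/(k*q_0 + q_{-1}) with the largest k >= 1 whose denominator stays <= 9; these approach x as k grows, and every other convergent or intermediate fraction in range is farther away.
Largest k: floor((9 - q_{-1})/q_0) = floor((9 - 0)/1) = 9 (using the seeds p_{-1} = 1, q_{-1} = 0).
That gives (9*2 + 1)/(9*1 + 0) = 19/9.
Compare the errors: |x - 2/1| = |86*1 - 2*41|/(41*1) = 4/41, and |x - 19/9| = |86*9 - 19*41|/(41*9) = 5/369.
Cross-multiplying, 5*41 = 205 < 1476 = 4*369, so 5/369 is smaller: the intermediate fraction 19/9 is closer to x than 2/1.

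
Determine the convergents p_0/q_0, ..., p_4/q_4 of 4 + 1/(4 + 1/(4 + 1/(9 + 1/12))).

4/1, 17/4, 72/17, 665/157, 8052/1901

Using the convergent recurrence p_i = a_i*p_{i-1} + p_{i-2}, q_i = a_i*q_{i-1} + q_{i-2} with p_{-2}=0, p_{-1}=1, q_{-2}=1, q_{-1}=0:
  i=0: a_0=4, p_0 = 4*1 + 0 = 4, q_0 = 4*0 + 1 = 1.
  i=1: a_1=4, p_1 = 4*4 + 1 = 17, q_1 = 4*1 + 0 = 4.
  i=2: a_2=4, p_2 = 4*17 + 4 = 72, q_2 = 4*4 + 1 = 17.
  i=3: a_3=9, p_3 = 9*72 + 17 = 665, q_3 = 9*17 + 4 = 157.
  i=4: a_4=12, p_4 = 12*665 + 72 = 8052, q_4 = 12*157 + 17 = 1901.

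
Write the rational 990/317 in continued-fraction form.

Run the Euclidean algorithm on 990 and 317; the successive quotients are the partial quotients a_0, a_1, ... (each step inverts the fractional part left over by the previous one):
  990 = 3*317 + 39, so a_0 = 3.
  317 = 8*39 + 5, so a_1 = 8.
  39 = 7*5 + 4, so a_2 = 7.
  5 = 1*4 + 1, so a_3 = 1.
  4 = 4*1 + 0, so a_4 = 4.
The remainder reaches 0 after 5 divisions, so the expansion has 5 partial quotients, read off in order.

[3; 8, 7, 1, 4]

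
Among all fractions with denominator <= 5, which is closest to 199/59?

17/5

Expand x = 199/59 as a continued fraction with the Euclidean algorithm:
  199 = 3*59 + 22, so a_0 = 3.
  59 = 2*22 + 15, so a_1 = 2.
  22 = 1*15 + 7, so a_2 = 1.
  15 = 2*7 + 1, so a_3 = 2.
  7 = 7*1 + 0, so a_4 = 7.
so x = [3; 2, 1, 2, 7].
Convergents (p_i = a_i*p_{i-1} + p_{i-2}, q_i = a_i*q_{i-1} + q_{i-2} with p_{-2}=0, p_{-1}=1, q_{-2}=1, q_{-1}=0), until the denominator exceeds 5:
  i=0: a_0=3, p_0 = 3*1 + 0 = 3, q_0 = 3*0 + 1 = 1.
  i=1: a_1=2, p_1 = 2*3 + 1 = 7, q_1 = 2*1 + 0 = 2.
  i=2: a_2=1, p_2 = 1*7 + 3 = 10, q_2 = 1*2 + 1 = 3.
  i=3: a_3=2, p_3 = 2*10 + 7 = 27, q_3 = 2*3 + 2 = 8.
q_3 = 8 > 5, so the last convergent with denominator <= 5 is p_2/q_2 = 10/3.
The closest fraction with denominator <= 5 is either p_2/q_2 or the intermediate fraction (k*p_2 + p_1)/(k*q_2 + q_1) with the largest k >= 1 whose denominator stays <= 5; these approach x as k grows, and every other convergent or intermediate fraction in range is farther away.
Largest k: floor((5 - q_1)/q_2) = floor((5 - 2)/3) = 1.
That gives (1*10 + 7)/(1*3 + 2) = 17/5.
Compare the errors: |x - 10/3| = |199*3 - 10*59|/(59*3) = 7/177, and |x - 17/5| = |199*5 - 17*59|/(59*5) = 8/295.
Cross-multiplying, 8*177 = 1416 < 2065 = 7*295, so 8/295 is smaller: the intermediate fraction 17/5 is closer to x than 10/3.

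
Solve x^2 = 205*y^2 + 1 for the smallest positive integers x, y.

(x, y) = (39689, 2772)

First expand sqrt(205) as a continued fraction. With x_i = (sqrt(205) + m_i)/d_i and (m_0, d_0) = (0, 1): a_0 = floor(sqrt(205)) = 14, since 14^2 = 196 <= 205 < 225 = 15^2.
Iterate m_{i+1} = d_i*a_i - m_i, d_{i+1} = (205 - m_{i+1}^2)/d_i, a_{i+1} = floor((a_0 + m_{i+1})/d_{i+1}):
  m_1 = 1*14 - 0 = 14, d_1 = (205 - 14^2)/1 = 9/1 = 9, a_1 = floor((14 + 14)/9) = 3.
  m_2 = 9*3 - 14 = 13, d_2 = (205 - 13^2)/9 = 36/9 = 4, a_2 = floor((14 + 13)/4) = 6.
  m_3 = 4*6 - 13 = 11, d_3 = (205 - 11^2)/4 = 84/4 = 21, a_3 = floor((14 + 11)/21) = 1.
  m_4 = 21*1 - 11 = 10, d_4 = (205 - 10^2)/21 = 105/21 = 5, a_4 = floor((14 + 10)/5) = 4.
  m_5 = 5*4 - 10 = 10, d_5 = (205 - 10^2)/5 = 105/5 = 21, a_5 = floor((14 + 10)/21) = 1.
  m_6 = 21*1 - 10 = 11, d_6 = (205 - 11^2)/21 = 84/21 = 4, a_6 = floor((14 + 11)/4) = 6.
  m_7 = 4*6 - 11 = 13, d_7 = (205 - 13^2)/4 = 36/4 = 9, a_7 = floor((14 + 13)/9) = 3.
  m_8 = 9*3 - 13 = 14, d_8 = (205 - 14^2)/9 = 9/9 = 1, a_8 = floor((14 + 14)/1) = 28.
  m_9 = 1*28 - 14 = 14, d_9 = (205 - 14^2)/1 = 9/1 = 9: (m_9, d_9) = (m_1, d_1) = (14, 9), so from here the quotients repeat a_1, ..., a_8; the period length is 8.
So sqrt(205) = [14; (3, 6, 1, 4, 1, 6, 3, 28)] with period length k = 8.
k is even, so the fundamental solution of x^2 - 205y^2 = 1 is (p_{k-1}, q_{k-1}) = (p_7, q_7); compute convergents through index 7.
Convergents (p_i = a_i*p_{i-1} + p_{i-2}, q_i = a_i*q_{i-1} + q_{i-2} with p_{-2}=0, p_{-1}=1, q_{-2}=1, q_{-1}=0):
  i=0: a_0=14, p_0 = 14*1 + 0 = 14, q_0 = 14*0 + 1 = 1.
  i=1: a_1=3, p_1 = 3*14 + 1 = 43, q_1 = 3*1 + 0 = 3.
  i=2: a_2=6, p_2 = 6*43 + 14 = 272, q_2 = 6*3 + 1 = 19.
  i=3: a_3=1, p_3 = 1*272 + 43 = 315, q_3 = 1*19 + 3 = 22.
  i=4: a_4=4, p_4 = 4*315 + 272 = 1532, q_4 = 4*22 + 19 = 107.
  i=5: a_5=1, p_5 = 1*1532 + 315 = 1847, q_5 = 1*107 + 22 = 129.
  i=6: a_6=6, p_6 = 6*1847 + 1532 = 12614, q_6 = 6*129 + 107 = 881.
  i=7: a_7=3, p_7 = 3*12614 + 1847 = 39689, q_7 = 3*881 + 129 = 2772.
Check: 39689^2 - 205*2772^2 = 1575216721 - 1575216720 = 1, so (x, y) = (39689, 2772) solves the equation, and by the theorem it is the least positive solution.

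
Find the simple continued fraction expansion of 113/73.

[1; 1, 1, 4, 1, 2, 2]

Run the Euclidean algorithm on 113 and 73; the successive quotients are the partial quotients a_0, a_1, ... (each step inverts the fractional part left over by the previous one):
  113 = 1*73 + 40, so a_0 = 1.
  73 = 1*40 + 33, so a_1 = 1.
  40 = 1*33 + 7, so a_2 = 1.
  33 = 4*7 + 5, so a_3 = 4.
  7 = 1*5 + 2, so a_4 = 1.
  5 = 2*2 + 1, so a_5 = 2.
  2 = 2*1 + 0, so a_6 = 2.
The remainder reaches 0 after 7 divisions, so the expansion has 7 partial quotients, read off in order.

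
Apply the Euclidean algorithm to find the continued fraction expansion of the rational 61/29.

Run the Euclidean algorithm on 61 and 29; the successive quotients are the partial quotients a_0, a_1, ... (each step inverts the fractional part left over by the previous one):
  61 = 2*29 + 3, so a_0 = 2.
  29 = 9*3 + 2, so a_1 = 9.
  3 = 1*2 + 1, so a_2 = 1.
  2 = 2*1 + 0, so a_3 = 2.
The remainder reaches 0 after 4 divisions, so the expansion has 4 partial quotients, read off in order.

[2; 9, 1, 2]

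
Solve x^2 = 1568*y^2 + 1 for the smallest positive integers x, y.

First expand sqrt(1568) as a continued fraction. With x_i = (sqrt(1568) + m_i)/d_i and (m_0, d_0) = (0, 1): a_0 = floor(sqrt(1568)) = 39, since 39^2 = 1521 <= 1568 < 1600 = 40^2.
Iterate m_{i+1} = d_i*a_i - m_i, d_{i+1} = (1568 - m_{i+1}^2)/d_i, a_{i+1} = floor((a_0 + m_{i+1})/d_{i+1}):
  m_1 = 1*39 - 0 = 39, d_1 = (1568 - 39^2)/1 = 47/1 = 47, a_1 = floor((39 + 39)/47) = 1.
  m_2 = 47*1 - 39 = 8, d_2 = (1568 - 8^2)/47 = 1504/47 = 32, a_2 = floor((39 + 8)/32) = 1.
  m_3 = 32*1 - 8 = 24, d_3 = (1568 - 24^2)/32 = 992/32 = 31, a_3 = floor((39 + 24)/31) = 2.
  m_4 = 31*2 - 24 = 38, d_4 = (1568 - 38^2)/31 = 124/31 = 4, a_4 = floor((39 + 38)/4) = 19.
  m_5 = 4*19 - 38 = 38, d_5 = (1568 - 38^2)/4 = 124/4 = 31, a_5 = floor((39 + 38)/31) = 2.
  m_6 = 31*2 - 38 = 24, d_6 = (1568 - 24^2)/31 = 992/31 = 32, a_6 = floor((39 + 24)/32) = 1.
  m_7 = 32*1 - 24 = 8, d_7 = (1568 - 8^2)/32 = 1504/32 = 47, a_7 = floor((39 + 8)/47) = 1.
  m_8 = 47*1 - 8 = 39, d_8 = (1568 - 39^2)/47 = 47/47 = 1, a_8 = floor((39 + 39)/1) = 78.
  m_9 = 1*78 - 39 = 39, d_9 = (1568 - 39^2)/1 = 47/1 = 47: (m_9, d_9) = (m_1, d_1) = (39, 47), so from here the quotients repeat a_1, ..., a_8; the period length is 8.
So sqrt(1568) = [39; (1, 1, 2, 19, 2, 1, 1, 78)] with period length k = 8.
k is even, so the fundamental solution of x^2 - 1568y^2 = 1 is (p_{k-1}, q_{k-1}) = (p_7, q_7); compute convergents through index 7.
Convergents (p_i = a_i*p_{i-1} + p_{i-2}, q_i = a_i*q_{i-1} + q_{i-2} with p_{-2}=0, p_{-1}=1, q_{-2}=1, q_{-1}=0):
  i=0: a_0=39, p_0 = 39*1 + 0 = 39, q_0 = 39*0 + 1 = 1.
  i=1: a_1=1, p_1 = 1*39 + 1 = 40, q_1 = 1*1 + 0 = 1.
  i=2: a_2=1, p_2 = 1*40 + 39 = 79, q_2 = 1*1 + 1 = 2.
  i=3: a_3=2, p_3 = 2*79 + 40 = 198, q_3 = 2*2 + 1 = 5.
  i=4: a_4=19, p_4 = 19*198 + 79 = 3841, q_4 = 19*5 + 2 = 97.
  i=5: a_5=2, p_5 = 2*3841 + 198 = 7880, q_5 = 2*97 + 5 = 199.
  i=6: a_6=1, p_6 = 1*7880 + 3841 = 11721, q_6 = 1*199 + 97 = 296.
  i=7: a_7=1, p_7 = 1*11721 + 7880 = 19601, q_7 = 1*296 + 199 = 495.
Check: 19601^2 - 1568*495^2 = 384199201 - 384199200 = 1, so (x, y) = (19601, 495) solves the equation, and by the theorem it is the least positive solution.

(x, y) = (19601, 495)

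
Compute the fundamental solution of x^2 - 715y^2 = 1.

(x, y) = (75646, 2829)

First expand sqrt(715) as a continued fraction. With x_i = (sqrt(715) + m_i)/d_i and (m_0, d_0) = (0, 1): a_0 = floor(sqrt(715)) = 26, since 26^2 = 676 <= 715 < 729 = 27^2.
Iterate m_{i+1} = d_i*a_i - m_i, d_{i+1} = (715 - m_{i+1}^2)/d_i, a_{i+1} = floor((a_0 + m_{i+1})/d_{i+1}):
  m_1 = 1*26 - 0 = 26, d_1 = (715 - 26^2)/1 = 39/1 = 39, a_1 = floor((26 + 26)/39) = 1.
  m_2 = 39*1 - 26 = 13, d_2 = (715 - 13^2)/39 = 546/39 = 14, a_2 = floor((26 + 13)/14) = 2.
  m_3 = 14*2 - 13 = 15, d_3 = (715 - 15^2)/14 = 490/14 = 35, a_3 = floor((26 + 15)/35) = 1.
  m_4 = 35*1 - 15 = 20, d_4 = (715 - 20^2)/35 = 315/35 = 9, a_4 = floor((26 + 20)/9) = 5.
  m_5 = 9*5 - 20 = 25, d_5 = (715 - 25^2)/9 = 90/9 = 10, a_5 = floor((26 + 25)/10) = 5.
  m_6 = 10*5 - 25 = 25, d_6 = (715 - 25^2)/10 = 90/10 = 9, a_6 = floor((26 + 25)/9) = 5.
  m_7 = 9*5 - 25 = 20, d_7 = (715 - 20^2)/9 = 315/9 = 35, a_7 = floor((26 + 20)/35) = 1.
  m_8 = 35*1 - 20 = 15, d_8 = (715 - 15^2)/35 = 490/35 = 14, a_8 = floor((26 + 15)/14) = 2.
  m_9 = 14*2 - 15 = 13, d_9 = (715 - 13^2)/14 = 546/14 = 39, a_9 = floor((26 + 13)/39) = 1.
  m_10 = 39*1 - 13 = 26, d_10 = (715 - 26^2)/39 = 39/39 = 1, a_10 = floor((26 + 26)/1) = 52.
  m_11 = 1*52 - 26 = 26, d_11 = (715 - 26^2)/1 = 39/1 = 39: (m_11, d_11) = (m_1, d_1) = (26, 39), so from here the quotients repeat a_1, ..., a_10; the period length is 10.
So sqrt(715) = [26; (1, 2, 1, 5, 5, 5, 1, 2, 1, 52)] with period length k = 10.
k is even, so the fundamental solution of x^2 - 715y^2 = 1 is (p_{k-1}, q_{k-1}) = (p_9, q_9); compute convergents through index 9.
Convergents (p_i = a_i*p_{i-1} + p_{i-2}, q_i = a_i*q_{i-1} + q_{i-2} with p_{-2}=0, p_{-1}=1, q_{-2}=1, q_{-1}=0):
  i=0: a_0=26, p_0 = 26*1 + 0 = 26, q_0 = 26*0 + 1 = 1.
  i=1: a_1=1, p_1 = 1*26 + 1 = 27, q_1 = 1*1 + 0 = 1.
  i=2: a_2=2, p_2 = 2*27 + 26 = 80, q_2 = 2*1 + 1 = 3.
  i=3: a_3=1, p_3 = 1*80 + 27 = 107, q_3 = 1*3 + 1 = 4.
  i=4: a_4=5, p_4 = 5*107 + 80 = 615, q_4 = 5*4 + 3 = 23.
  i=5: a_5=5, p_5 = 5*615 + 107 = 3182, q_5 = 5*23 + 4 = 119.
  i=6: a_6=5, p_6 = 5*3182 + 615 = 16525, q_6 = 5*119 + 23 = 618.
  i=7: a_7=1, p_7 = 1*16525 + 3182 = 19707, q_7 = 1*618 + 119 = 737.
  i=8: a_8=2, p_8 = 2*19707 + 16525 = 55939, q_8 = 2*737 + 618 = 2092.
  i=9: a_9=1, p_9 = 1*55939 + 19707 = 75646, q_9 = 1*2092 + 737 = 2829.
Check: 75646^2 - 715*2829^2 = 5722317316 - 5722317315 = 1, so (x, y) = (75646, 2829) solves the equation, and by the theorem it is the least positive solution.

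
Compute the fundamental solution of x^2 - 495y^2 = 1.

First expand sqrt(495) as a continued fraction. With x_i = (sqrt(495) + m_i)/d_i and (m_0, d_0) = (0, 1): a_0 = floor(sqrt(495)) = 22, since 22^2 = 484 <= 495 < 529 = 23^2.
Iterate m_{i+1} = d_i*a_i - m_i, d_{i+1} = (495 - m_{i+1}^2)/d_i, a_{i+1} = floor((a_0 + m_{i+1})/d_{i+1}):
  m_1 = 1*22 - 0 = 22, d_1 = (495 - 22^2)/1 = 11/1 = 11, a_1 = floor((22 + 22)/11) = 4.
  m_2 = 11*4 - 22 = 22, d_2 = (495 - 22^2)/11 = 11/11 = 1, a_2 = floor((22 + 22)/1) = 44.
  m_3 = 1*44 - 22 = 22, d_3 = (495 - 22^2)/1 = 11/1 = 11: (m_3, d_3) = (m_1, d_1) = (22, 11), so from here the quotients repeat a_1, a_2; the period length is 2.
So sqrt(495) = [22; (4, 44)] with period length k = 2.
k is even, so the fundamental solution of x^2 - 495y^2 = 1 is (p_{k-1}, q_{k-1}) = (p_1, q_1); compute convergents through index 1.
Convergents (p_i = a_i*p_{i-1} + p_{i-2}, q_i = a_i*q_{i-1} + q_{i-2} with p_{-2}=0, p_{-1}=1, q_{-2}=1, q_{-1}=0):
  i=0: a_0=22, p_0 = 22*1 + 0 = 22, q_0 = 22*0 + 1 = 1.
  i=1: a_1=4, p_1 = 4*22 + 1 = 89, q_1 = 4*1 + 0 = 4.
Check: 89^2 - 495*4^2 = 7921 - 7920 = 1, so (x, y) = (89, 4) solves the equation, and by the theorem it is the least positive solution.

(x, y) = (89, 4)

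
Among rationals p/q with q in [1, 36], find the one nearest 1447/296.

44/9

Expand x = 1447/296 as a continued fraction with the Euclidean algorithm:
  1447 = 4*296 + 263, so a_0 = 4.
  296 = 1*263 + 33, so a_1 = 1.
  263 = 7*33 + 32, so a_2 = 7.
  33 = 1*32 + 1, so a_3 = 1.
  32 = 32*1 + 0, so a_4 = 32.
so x = [4; 1, 7, 1, 32].
Convergents (p_i = a_i*p_{i-1} + p_{i-2}, q_i = a_i*q_{i-1} + q_{i-2} with p_{-2}=0, p_{-1}=1, q_{-2}=1, q_{-1}=0), until the denominator exceeds 36:
  i=0: a_0=4, p_0 = 4*1 + 0 = 4, q_0 = 4*0 + 1 = 1.
  i=1: a_1=1, p_1 = 1*4 + 1 = 5, q_1 = 1*1 + 0 = 1.
  i=2: a_2=7, p_2 = 7*5 + 4 = 39, q_2 = 7*1 + 1 = 8.
  i=3: a_3=1, p_3 = 1*39 + 5 = 44, q_3 = 1*8 + 1 = 9.
  i=4: a_4=32, p_4 = 32*44 + 39 = 1447, q_4 = 32*9 + 8 = 296.
q_4 = 296 > 36, so the last convergent with denominator <= 36 is p_3/q_3 = 44/9.
The closest fraction with denominator <= 36 is either p_3/q_3 or the intermediate fraction (k*p_3 + p_2)/(k*q_3 + q_2) with the largest k >= 1 whose denominator stays <= 36; these approach x as k grows, and every other convergent or intermediate fraction in range is farther away.
Largest k: floor((36 - q_2)/q_3) = floor((36 - 8)/9) = 3.
That gives (3*44 + 39)/(3*9 + 8) = 171/35.
Compare the errors: |x - 44/9| = |1447*9 - 44*296|/(296*9) = 1/2664, and |x - 171/35| = |1447*35 - 171*296|/(296*35) = 29/10360.
Cross-multiplying, 1*10360 = 10360 < 77256 = 29*2664, so 1/2664 is smaller: the convergent 44/9 is closer to x than 171/35.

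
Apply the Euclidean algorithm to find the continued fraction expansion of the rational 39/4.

Run the Euclidean algorithm on 39 and 4; the successive quotients are the partial quotients a_0, a_1, ... (each step inverts the fractional part left over by the previous one):
  39 = 9*4 + 3, so a_0 = 9.
  4 = 1*3 + 1, so a_1 = 1.
  3 = 3*1 + 0, so a_2 = 3.
The remainder reaches 0 after 3 divisions, so the expansion has 3 partial quotients, read off in order.

[9; 1, 3]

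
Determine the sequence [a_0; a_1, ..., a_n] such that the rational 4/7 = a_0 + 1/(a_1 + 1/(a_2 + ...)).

Run the Euclidean algorithm on 4 and 7; the successive quotients are the partial quotients a_0, a_1, ... (each step inverts the fractional part left over by the previous one):
  4 = 0*7 + 4, so a_0 = 0.
  7 = 1*4 + 3, so a_1 = 1.
  4 = 1*3 + 1, so a_2 = 1.
  3 = 3*1 + 0, so a_3 = 3.
The remainder reaches 0 after 4 divisions, so the expansion has 4 partial quotients, read off in order.

[0; 1, 1, 3]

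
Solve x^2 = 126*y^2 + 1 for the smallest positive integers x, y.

First expand sqrt(126) as a continued fraction. With x_i = (sqrt(126) + m_i)/d_i and (m_0, d_0) = (0, 1): a_0 = floor(sqrt(126)) = 11, since 11^2 = 121 <= 126 < 144 = 12^2.
Iterate m_{i+1} = d_i*a_i - m_i, d_{i+1} = (126 - m_{i+1}^2)/d_i, a_{i+1} = floor((a_0 + m_{i+1})/d_{i+1}):
  m_1 = 1*11 - 0 = 11, d_1 = (126 - 11^2)/1 = 5/1 = 5, a_1 = floor((11 + 11)/5) = 4.
  m_2 = 5*4 - 11 = 9, d_2 = (126 - 9^2)/5 = 45/5 = 9, a_2 = floor((11 + 9)/9) = 2.
  m_3 = 9*2 - 9 = 9, d_3 = (126 - 9^2)/9 = 45/9 = 5, a_3 = floor((11 + 9)/5) = 4.
  m_4 = 5*4 - 9 = 11, d_4 = (126 - 11^2)/5 = 5/5 = 1, a_4 = floor((11 + 11)/1) = 22.
  m_5 = 1*22 - 11 = 11, d_5 = (126 - 11^2)/1 = 5/1 = 5: (m_5, d_5) = (m_1, d_1) = (11, 5), so from here the quotients repeat a_1, ..., a_4; the period length is 4.
So sqrt(126) = [11; (4, 2, 4, 22)] with period length k = 4.
k is even, so the fundamental solution of x^2 - 126y^2 = 1 is (p_{k-1}, q_{k-1}) = (p_3, q_3); compute convergents through index 3.
Convergents (p_i = a_i*p_{i-1} + p_{i-2}, q_i = a_i*q_{i-1} + q_{i-2} with p_{-2}=0, p_{-1}=1, q_{-2}=1, q_{-1}=0):
  i=0: a_0=11, p_0 = 11*1 + 0 = 11, q_0 = 11*0 + 1 = 1.
  i=1: a_1=4, p_1 = 4*11 + 1 = 45, q_1 = 4*1 + 0 = 4.
  i=2: a_2=2, p_2 = 2*45 + 11 = 101, q_2 = 2*4 + 1 = 9.
  i=3: a_3=4, p_3 = 4*101 + 45 = 449, q_3 = 4*9 + 4 = 40.
Check: 449^2 - 126*40^2 = 201601 - 201600 = 1, so (x, y) = (449, 40) solves the equation, and by the theorem it is the least positive solution.

(x, y) = (449, 40)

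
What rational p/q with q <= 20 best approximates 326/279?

7/6

Expand x = 326/279 as a continued fraction with the Euclidean algorithm:
  326 = 1*279 + 47, so a_0 = 1.
  279 = 5*47 + 44, so a_1 = 5.
  47 = 1*44 + 3, so a_2 = 1.
  44 = 14*3 + 2, so a_3 = 14.
  3 = 1*2 + 1, so a_4 = 1.
  2 = 2*1 + 0, so a_5 = 2.
so x = [1; 5, 1, 14, 1, 2].
Convergents (p_i = a_i*p_{i-1} + p_{i-2}, q_i = a_i*q_{i-1} + q_{i-2} with p_{-2}=0, p_{-1}=1, q_{-2}=1, q_{-1}=0), until the denominator exceeds 20:
  i=0: a_0=1, p_0 = 1*1 + 0 = 1, q_0 = 1*0 + 1 = 1.
  i=1: a_1=5, p_1 = 5*1 + 1 = 6, q_1 = 5*1 + 0 = 5.
  i=2: a_2=1, p_2 = 1*6 + 1 = 7, q_2 = 1*5 + 1 = 6.
  i=3: a_3=14, p_3 = 14*7 + 6 = 104, q_3 = 14*6 + 5 = 89.
q_3 = 89 > 20, so the last convergent with denominator <= 20 is p_2/q_2 = 7/6.
The closest fraction with denominator <= 20 is either p_2/q_2 or the intermediate fraction (k*p_2 + p_1)/(k*q_2 + q_1) with the largest k >= 1 whose denominator stays <= 20; these approach x as k grows, and every other convergent or intermediate fraction in range is farther away.
Largest k: floor((20 - q_1)/q_2) = floor((20 - 5)/6) = 2.
That gives (2*7 + 6)/(2*6 + 5) = 20/17.
Compare the errors: |x - 7/6| = |326*6 - 7*279|/(279*6) = 3/1674, and |x - 20/17| = |326*17 - 20*279|/(279*17) = 38/4743.
Cross-multiplying, 3*4743 = 14229 < 63612 = 38*1674, so 3/1674 is smaller: the convergent 7/6 is closer to x than 20/17.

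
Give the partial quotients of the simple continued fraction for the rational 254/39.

Run the Euclidean algorithm on 254 and 39; the successive quotients are the partial quotients a_0, a_1, ... (each step inverts the fractional part left over by the previous one):
  254 = 6*39 + 20, so a_0 = 6.
  39 = 1*20 + 19, so a_1 = 1.
  20 = 1*19 + 1, so a_2 = 1.
  19 = 19*1 + 0, so a_3 = 19.
The remainder reaches 0 after 4 divisions, so the expansion has 4 partial quotients, read off in order.

[6; 1, 1, 19]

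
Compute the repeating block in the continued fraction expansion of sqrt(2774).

Write x_i = (sqrt(2774) + m_i)/d_i with (m_0, d_0) = (0, 1). a_0 = floor(sqrt(2774)) = 52, since 52^2 = 2704 <= 2774 < 2809 = 53^2.
Iterate m_{i+1} = d_i*a_i - m_i, d_{i+1} = (2774 - m_{i+1}^2)/d_i, a_{i+1} = floor((a_0 + m_{i+1})/d_{i+1}):
  m_1 = 1*52 - 0 = 52, d_1 = (2774 - 52^2)/1 = 70/1 = 70, a_1 = floor((52 + 52)/70) = 1.
  m_2 = 70*1 - 52 = 18, d_2 = (2774 - 18^2)/70 = 2450/70 = 35, a_2 = floor((52 + 18)/35) = 2.
  m_3 = 35*2 - 18 = 52, d_3 = (2774 - 52^2)/35 = 70/35 = 2, a_3 = floor((52 + 52)/2) = 52.
  m_4 = 2*52 - 52 = 52, d_4 = (2774 - 52^2)/2 = 70/2 = 35, a_4 = floor((52 + 52)/35) = 2.
  m_5 = 35*2 - 52 = 18, d_5 = (2774 - 18^2)/35 = 2450/35 = 70, a_5 = floor((52 + 18)/70) = 1.
  m_6 = 70*1 - 18 = 52, d_6 = (2774 - 52^2)/70 = 70/70 = 1, a_6 = floor((52 + 52)/1) = 104.
  m_7 = 1*104 - 52 = 52, d_7 = (2774 - 52^2)/1 = 70/1 = 70: (m_7, d_7) = (m_1, d_1) = (52, 70), so from here the quotients repeat a_1, ..., a_6; the period length is 6.
Hence the expansion of sqrt(2774) is a_0 = 52 followed by the repeating block 1, 2, 52, 2, 1, 104 (period 6).

[52; (1, 2, 52, 2, 1, 104)]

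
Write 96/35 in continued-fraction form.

Run the Euclidean algorithm on 96 and 35; the successive quotients are the partial quotients a_0, a_1, ... (each step inverts the fractional part left over by the previous one):
  96 = 2*35 + 26, so a_0 = 2.
  35 = 1*26 + 9, so a_1 = 1.
  26 = 2*9 + 8, so a_2 = 2.
  9 = 1*8 + 1, so a_3 = 1.
  8 = 8*1 + 0, so a_4 = 8.
The remainder reaches 0 after 5 divisions, so the expansion has 5 partial quotients, read off in order.

[2; 1, 2, 1, 8]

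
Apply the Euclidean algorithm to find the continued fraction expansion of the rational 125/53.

[2; 2, 1, 3, 1, 3]

Run the Euclidean algorithm on 125 and 53; the successive quotients are the partial quotients a_0, a_1, ... (each step inverts the fractional part left over by the previous one):
  125 = 2*53 + 19, so a_0 = 2.
  53 = 2*19 + 15, so a_1 = 2.
  19 = 1*15 + 4, so a_2 = 1.
  15 = 3*4 + 3, so a_3 = 3.
  4 = 1*3 + 1, so a_4 = 1.
  3 = 3*1 + 0, so a_5 = 3.
The remainder reaches 0 after 6 divisions, so the expansion has 6 partial quotients, read off in order.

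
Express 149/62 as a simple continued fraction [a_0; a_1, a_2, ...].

Run the Euclidean algorithm on 149 and 62; the successive quotients are the partial quotients a_0, a_1, ... (each step inverts the fractional part left over by the previous one):
  149 = 2*62 + 25, so a_0 = 2.
  62 = 2*25 + 12, so a_1 = 2.
  25 = 2*12 + 1, so a_2 = 2.
  12 = 12*1 + 0, so a_3 = 12.
The remainder reaches 0 after 4 divisions, so the expansion has 4 partial quotients, read off in order.

[2; 2, 2, 12]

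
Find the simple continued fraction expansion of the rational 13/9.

[1; 2, 4]

Run the Euclidean algorithm on 13 and 9; the successive quotients are the partial quotients a_0, a_1, ... (each step inverts the fractional part left over by the previous one):
  13 = 1*9 + 4, so a_0 = 1.
  9 = 2*4 + 1, so a_1 = 2.
  4 = 4*1 + 0, so a_2 = 4.
The remainder reaches 0 after 3 divisions, so the expansion has 3 partial quotients, read off in order.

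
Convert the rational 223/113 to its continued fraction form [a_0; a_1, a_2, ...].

Run the Euclidean algorithm on 223 and 113; the successive quotients are the partial quotients a_0, a_1, ... (each step inverts the fractional part left over by the previous one):
  223 = 1*113 + 110, so a_0 = 1.
  113 = 1*110 + 3, so a_1 = 1.
  110 = 36*3 + 2, so a_2 = 36.
  3 = 1*2 + 1, so a_3 = 1.
  2 = 2*1 + 0, so a_4 = 2.
The remainder reaches 0 after 5 divisions, so the expansion has 5 partial quotients, read off in order.

[1; 1, 36, 1, 2]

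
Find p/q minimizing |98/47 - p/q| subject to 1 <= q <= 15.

Expand x = 98/47 as a continued fraction with the Euclidean algorithm:
  98 = 2*47 + 4, so a_0 = 2.
  47 = 11*4 + 3, so a_1 = 11.
  4 = 1*3 + 1, so a_2 = 1.
  3 = 3*1 + 0, so a_3 = 3.
so x = [2; 11, 1, 3].
Convergents (p_i = a_i*p_{i-1} + p_{i-2}, q_i = a_i*q_{i-1} + q_{i-2} with p_{-2}=0, p_{-1}=1, q_{-2}=1, q_{-1}=0), until the denominator exceeds 15:
  i=0: a_0=2, p_0 = 2*1 + 0 = 2, q_0 = 2*0 + 1 = 1.
  i=1: a_1=11, p_1 = 11*2 + 1 = 23, q_1 = 11*1 + 0 = 11.
  i=2: a_2=1, p_2 = 1*23 + 2 = 25, q_2 = 1*11 + 1 = 12.
  i=3: a_3=3, p_3 = 3*25 + 23 = 98, q_3 = 3*12 + 11 = 47.
q_3 = 47 > 15, so the last convergent with denominator <= 15 is p_2/q_2 = 25/12.
The closest fraction with denominator <= 15 is either p_2/q_2 or the intermediate fraction (k*p_2 + p_1)/(k*q_2 + q_1) with the largest k >= 1 whose denominator stays <= 15; these approach x as k grows, and every other convergent or intermediate fraction in range is farther away.
Largest k: floor((15 - q_1)/q_2) = floor((15 - 11)/12) = 0.
Since k = 0, no intermediate fraction beyond p_2/q_2 has denominator <= 15, so the convergent 25/12 is the closest (its error is |98*12 - 25*47|/(47*12) = 1/564).

25/12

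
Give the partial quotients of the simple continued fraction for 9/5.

Run the Euclidean algorithm on 9 and 5; the successive quotients are the partial quotients a_0, a_1, ... (each step inverts the fractional part left over by the previous one):
  9 = 1*5 + 4, so a_0 = 1.
  5 = 1*4 + 1, so a_1 = 1.
  4 = 4*1 + 0, so a_2 = 4.
The remainder reaches 0 after 3 divisions, so the expansion has 3 partial quotients, read off in order.

[1; 1, 4]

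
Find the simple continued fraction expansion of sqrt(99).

[9; (1, 18)]

Write x_i = (sqrt(99) + m_i)/d_i with (m_0, d_0) = (0, 1). a_0 = floor(sqrt(99)) = 9, since 9^2 = 81 <= 99 < 100 = 10^2.
Iterate m_{i+1} = d_i*a_i - m_i, d_{i+1} = (99 - m_{i+1}^2)/d_i, a_{i+1} = floor((a_0 + m_{i+1})/d_{i+1}):
  m_1 = 1*9 - 0 = 9, d_1 = (99 - 9^2)/1 = 18/1 = 18, a_1 = floor((9 + 9)/18) = 1.
  m_2 = 18*1 - 9 = 9, d_2 = (99 - 9^2)/18 = 18/18 = 1, a_2 = floor((9 + 9)/1) = 18.
  m_3 = 1*18 - 9 = 9, d_3 = (99 - 9^2)/1 = 18/1 = 18: (m_3, d_3) = (m_1, d_1) = (9, 18), so from here the quotients repeat a_1, a_2; the period length is 2.
Hence the expansion of sqrt(99) is a_0 = 9 followed by the repeating block 1, 18 (period 2).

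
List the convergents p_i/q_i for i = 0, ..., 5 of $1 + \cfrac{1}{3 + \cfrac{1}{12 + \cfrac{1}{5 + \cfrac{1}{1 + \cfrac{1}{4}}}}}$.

1/1, 4/3, 49/37, 249/188, 298/225, 1441/1088

Using the convergent recurrence p_i = a_i*p_{i-1} + p_{i-2}, q_i = a_i*q_{i-1} + q_{i-2} with p_{-2}=0, p_{-1}=1, q_{-2}=1, q_{-1}=0:
  i=0: a_0=1, p_0 = 1*1 + 0 = 1, q_0 = 1*0 + 1 = 1.
  i=1: a_1=3, p_1 = 3*1 + 1 = 4, q_1 = 3*1 + 0 = 3.
  i=2: a_2=12, p_2 = 12*4 + 1 = 49, q_2 = 12*3 + 1 = 37.
  i=3: a_3=5, p_3 = 5*49 + 4 = 249, q_3 = 5*37 + 3 = 188.
  i=4: a_4=1, p_4 = 1*249 + 49 = 298, q_4 = 1*188 + 37 = 225.
  i=5: a_5=4, p_5 = 4*298 + 249 = 1441, q_5 = 4*225 + 188 = 1088.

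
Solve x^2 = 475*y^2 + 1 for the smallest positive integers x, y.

First expand sqrt(475) as a continued fraction. With x_i = (sqrt(475) + m_i)/d_i and (m_0, d_0) = (0, 1): a_0 = floor(sqrt(475)) = 21, since 21^2 = 441 <= 475 < 484 = 22^2.
Iterate m_{i+1} = d_i*a_i - m_i, d_{i+1} = (475 - m_{i+1}^2)/d_i, a_{i+1} = floor((a_0 + m_{i+1})/d_{i+1}):
  m_1 = 1*21 - 0 = 21, d_1 = (475 - 21^2)/1 = 34/1 = 34, a_1 = floor((21 + 21)/34) = 1.
  m_2 = 34*1 - 21 = 13, d_2 = (475 - 13^2)/34 = 306/34 = 9, a_2 = floor((21 + 13)/9) = 3.
  m_3 = 9*3 - 13 = 14, d_3 = (475 - 14^2)/9 = 279/9 = 31, a_3 = floor((21 + 14)/31) = 1.
  m_4 = 31*1 - 14 = 17, d_4 = (475 - 17^2)/31 = 186/31 = 6, a_4 = floor((21 + 17)/6) = 6.
  m_5 = 6*6 - 17 = 19, d_5 = (475 - 19^2)/6 = 114/6 = 19, a_5 = floor((21 + 19)/19) = 2.
  m_6 = 19*2 - 19 = 19, d_6 = (475 - 19^2)/19 = 114/19 = 6, a_6 = floor((21 + 19)/6) = 6.
  m_7 = 6*6 - 19 = 17, d_7 = (475 - 17^2)/6 = 186/6 = 31, a_7 = floor((21 + 17)/31) = 1.
  m_8 = 31*1 - 17 = 14, d_8 = (475 - 14^2)/31 = 279/31 = 9, a_8 = floor((21 + 14)/9) = 3.
  m_9 = 9*3 - 14 = 13, d_9 = (475 - 13^2)/9 = 306/9 = 34, a_9 = floor((21 + 13)/34) = 1.
  m_10 = 34*1 - 13 = 21, d_10 = (475 - 21^2)/34 = 34/34 = 1, a_10 = floor((21 + 21)/1) = 42.
  m_11 = 1*42 - 21 = 21, d_11 = (475 - 21^2)/1 = 34/1 = 34: (m_11, d_11) = (m_1, d_1) = (21, 34), so from here the quotients repeat a_1, ..., a_10; the period length is 10.
So sqrt(475) = [21; (1, 3, 1, 6, 2, 6, 1, 3, 1, 42)] with period length k = 10.
k is even, so the fundamental solution of x^2 - 475y^2 = 1 is (p_{k-1}, q_{k-1}) = (p_9, q_9); compute convergents through index 9.
Convergents (p_i = a_i*p_{i-1} + p_{i-2}, q_i = a_i*q_{i-1} + q_{i-2} with p_{-2}=0, p_{-1}=1, q_{-2}=1, q_{-1}=0):
  i=0: a_0=21, p_0 = 21*1 + 0 = 21, q_0 = 21*0 + 1 = 1.
  i=1: a_1=1, p_1 = 1*21 + 1 = 22, q_1 = 1*1 + 0 = 1.
  i=2: a_2=3, p_2 = 3*22 + 21 = 87, q_2 = 3*1 + 1 = 4.
  i=3: a_3=1, p_3 = 1*87 + 22 = 109, q_3 = 1*4 + 1 = 5.
  i=4: a_4=6, p_4 = 6*109 + 87 = 741, q_4 = 6*5 + 4 = 34.
  i=5: a_5=2, p_5 = 2*741 + 109 = 1591, q_5 = 2*34 + 5 = 73.
  i=6: a_6=6, p_6 = 6*1591 + 741 = 10287, q_6 = 6*73 + 34 = 472.
  i=7: a_7=1, p_7 = 1*10287 + 1591 = 11878, q_7 = 1*472 + 73 = 545.
  i=8: a_8=3, p_8 = 3*11878 + 10287 = 45921, q_8 = 3*545 + 472 = 2107.
  i=9: a_9=1, p_9 = 1*45921 + 11878 = 57799, q_9 = 1*2107 + 545 = 2652.
Check: 57799^2 - 475*2652^2 = 3340724401 - 3340724400 = 1, so (x, y) = (57799, 2652) solves the equation, and by the theorem it is the least positive solution.

(x, y) = (57799, 2652)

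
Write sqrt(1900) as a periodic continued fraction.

[43; (1, 1, 2, 3, 4, 3, 2, 1, 1, 86)]

Write x_i = (sqrt(1900) + m_i)/d_i with (m_0, d_0) = (0, 1). a_0 = floor(sqrt(1900)) = 43, since 43^2 = 1849 <= 1900 < 1936 = 44^2.
Iterate m_{i+1} = d_i*a_i - m_i, d_{i+1} = (1900 - m_{i+1}^2)/d_i, a_{i+1} = floor((a_0 + m_{i+1})/d_{i+1}):
  m_1 = 1*43 - 0 = 43, d_1 = (1900 - 43^2)/1 = 51/1 = 51, a_1 = floor((43 + 43)/51) = 1.
  m_2 = 51*1 - 43 = 8, d_2 = (1900 - 8^2)/51 = 1836/51 = 36, a_2 = floor((43 + 8)/36) = 1.
  m_3 = 36*1 - 8 = 28, d_3 = (1900 - 28^2)/36 = 1116/36 = 31, a_3 = floor((43 + 28)/31) = 2.
  m_4 = 31*2 - 28 = 34, d_4 = (1900 - 34^2)/31 = 744/31 = 24, a_4 = floor((43 + 34)/24) = 3.
  m_5 = 24*3 - 34 = 38, d_5 = (1900 - 38^2)/24 = 456/24 = 19, a_5 = floor((43 + 38)/19) = 4.
  m_6 = 19*4 - 38 = 38, d_6 = (1900 - 38^2)/19 = 456/19 = 24, a_6 = floor((43 + 38)/24) = 3.
  m_7 = 24*3 - 38 = 34, d_7 = (1900 - 34^2)/24 = 744/24 = 31, a_7 = floor((43 + 34)/31) = 2.
  m_8 = 31*2 - 34 = 28, d_8 = (1900 - 28^2)/31 = 1116/31 = 36, a_8 = floor((43 + 28)/36) = 1.
  m_9 = 36*1 - 28 = 8, d_9 = (1900 - 8^2)/36 = 1836/36 = 51, a_9 = floor((43 + 8)/51) = 1.
  m_10 = 51*1 - 8 = 43, d_10 = (1900 - 43^2)/51 = 51/51 = 1, a_10 = floor((43 + 43)/1) = 86.
  m_11 = 1*86 - 43 = 43, d_11 = (1900 - 43^2)/1 = 51/1 = 51: (m_11, d_11) = (m_1, d_1) = (43, 51), so from here the quotients repeat a_1, ..., a_10; the period length is 10.
Hence the expansion of sqrt(1900) is a_0 = 43 followed by the repeating block 1, 1, 2, 3, 4, 3, 2, 1, 1, 86 (period 10).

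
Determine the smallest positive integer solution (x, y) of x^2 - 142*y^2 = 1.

(x, y) = (143, 12)

First expand sqrt(142) as a continued fraction. With x_i = (sqrt(142) + m_i)/d_i and (m_0, d_0) = (0, 1): a_0 = floor(sqrt(142)) = 11, since 11^2 = 121 <= 142 < 144 = 12^2.
Iterate m_{i+1} = d_i*a_i - m_i, d_{i+1} = (142 - m_{i+1}^2)/d_i, a_{i+1} = floor((a_0 + m_{i+1})/d_{i+1}):
  m_1 = 1*11 - 0 = 11, d_1 = (142 - 11^2)/1 = 21/1 = 21, a_1 = floor((11 + 11)/21) = 1.
  m_2 = 21*1 - 11 = 10, d_2 = (142 - 10^2)/21 = 42/21 = 2, a_2 = floor((11 + 10)/2) = 10.
  m_3 = 2*10 - 10 = 10, d_3 = (142 - 10^2)/2 = 42/2 = 21, a_3 = floor((11 + 10)/21) = 1.
  m_4 = 21*1 - 10 = 11, d_4 = (142 - 11^2)/21 = 21/21 = 1, a_4 = floor((11 + 11)/1) = 22.
  m_5 = 1*22 - 11 = 11, d_5 = (142 - 11^2)/1 = 21/1 = 21: (m_5, d_5) = (m_1, d_1) = (11, 21), so from here the quotients repeat a_1, ..., a_4; the period length is 4.
So sqrt(142) = [11; (1, 10, 1, 22)] with period length k = 4.
k is even, so the fundamental solution of x^2 - 142y^2 = 1 is (p_{k-1}, q_{k-1}) = (p_3, q_3); compute convergents through index 3.
Convergents (p_i = a_i*p_{i-1} + p_{i-2}, q_i = a_i*q_{i-1} + q_{i-2} with p_{-2}=0, p_{-1}=1, q_{-2}=1, q_{-1}=0):
  i=0: a_0=11, p_0 = 11*1 + 0 = 11, q_0 = 11*0 + 1 = 1.
  i=1: a_1=1, p_1 = 1*11 + 1 = 12, q_1 = 1*1 + 0 = 1.
  i=2: a_2=10, p_2 = 10*12 + 11 = 131, q_2 = 10*1 + 1 = 11.
  i=3: a_3=1, p_3 = 1*131 + 12 = 143, q_3 = 1*11 + 1 = 12.
Check: 143^2 - 142*12^2 = 20449 - 20448 = 1, so (x, y) = (143, 12) solves the equation, and by the theorem it is the least positive solution.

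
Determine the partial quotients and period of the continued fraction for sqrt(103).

Write x_i = (sqrt(103) + m_i)/d_i with (m_0, d_0) = (0, 1). a_0 = floor(sqrt(103)) = 10, since 10^2 = 100 <= 103 < 121 = 11^2.
Iterate m_{i+1} = d_i*a_i - m_i, d_{i+1} = (103 - m_{i+1}^2)/d_i, a_{i+1} = floor((a_0 + m_{i+1})/d_{i+1}):
  m_1 = 1*10 - 0 = 10, d_1 = (103 - 10^2)/1 = 3/1 = 3, a_1 = floor((10 + 10)/3) = 6.
  m_2 = 3*6 - 10 = 8, d_2 = (103 - 8^2)/3 = 39/3 = 13, a_2 = floor((10 + 8)/13) = 1.
  m_3 = 13*1 - 8 = 5, d_3 = (103 - 5^2)/13 = 78/13 = 6, a_3 = floor((10 + 5)/6) = 2.
  m_4 = 6*2 - 5 = 7, d_4 = (103 - 7^2)/6 = 54/6 = 9, a_4 = floor((10 + 7)/9) = 1.
  m_5 = 9*1 - 7 = 2, d_5 = (103 - 2^2)/9 = 99/9 = 11, a_5 = floor((10 + 2)/11) = 1.
  m_6 = 11*1 - 2 = 9, d_6 = (103 - 9^2)/11 = 22/11 = 2, a_6 = floor((10 + 9)/2) = 9.
  m_7 = 2*9 - 9 = 9, d_7 = (103 - 9^2)/2 = 22/2 = 11, a_7 = floor((10 + 9)/11) = 1.
  m_8 = 11*1 - 9 = 2, d_8 = (103 - 2^2)/11 = 99/11 = 9, a_8 = floor((10 + 2)/9) = 1.
  m_9 = 9*1 - 2 = 7, d_9 = (103 - 7^2)/9 = 54/9 = 6, a_9 = floor((10 + 7)/6) = 2.
  m_10 = 6*2 - 7 = 5, d_10 = (103 - 5^2)/6 = 78/6 = 13, a_10 = floor((10 + 5)/13) = 1.
  m_11 = 13*1 - 5 = 8, d_11 = (103 - 8^2)/13 = 39/13 = 3, a_11 = floor((10 + 8)/3) = 6.
  m_12 = 3*6 - 8 = 10, d_12 = (103 - 10^2)/3 = 3/3 = 1, a_12 = floor((10 + 10)/1) = 20.
  m_13 = 1*20 - 10 = 10, d_13 = (103 - 10^2)/1 = 3/1 = 3: (m_13, d_13) = (m_1, d_1) = (10, 3), so from here the quotients repeat a_1, ..., a_12; the period length is 12.
Hence the expansion of sqrt(103) is a_0 = 10 followed by the repeating block 6, 1, 2, 1, 1, 9, 1, 1, 2, 1, 6, 20 (period 12).

[10; (6, 1, 2, 1, 1, 9, 1, 1, 2, 1, 6, 20)]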